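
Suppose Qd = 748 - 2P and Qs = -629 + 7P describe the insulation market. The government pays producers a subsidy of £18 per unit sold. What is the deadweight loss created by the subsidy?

Pre-subsidy: 748 - 2P = -629 + 7P gives P* = 153, Q* = 442.
With the subsidy, sellers receive Ps = Pb + 18 for each unit, where Pb is the price buyers pay.
Supply in terms of Pb becomes Qs = -629 + 7(Pb + 18) = -503 + 7Pb. Setting this equal to demand: 748 - 2Pb = -503 + 7Pb, so Pb = 139.
Sellers receive Ps = 139 + 18 = 157; Q' = 748 − 2·139 = 470.
The subsidy expands output by 470 − 442 = 28 past the efficient level; on those units the gap between marginal cost and willingness to pay runs from 0 up to 18.
DWL = ½ × 18 × 28 = 252.

Deadweight loss = £252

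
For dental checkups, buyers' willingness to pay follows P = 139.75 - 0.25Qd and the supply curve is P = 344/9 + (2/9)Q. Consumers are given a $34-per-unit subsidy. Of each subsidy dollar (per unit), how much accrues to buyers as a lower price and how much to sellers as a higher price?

Buyers gain $18 per unit; sellers gain $16 per unit

Pre-subsidy: 139.75 - 0.25Q = 344/9 + (2/9)Q gives Q* = 215 and P* = 86.
With the rebate, buyers effectively pay Pb = Ps − 34, where Ps is the price sellers receive.
On the curves, Pb = 139.75 - 0.25Q and Ps = 344/9 + (2/9)Q; the wedge Ps − Pb = 34 gives 344/9 + (2/9)Q − (139.75 - 0.25Q) = 34, so Q' = 287.
Then Pb = 139.75 − 0.25·287 = 68 and Ps = 344/9 + (2/9)·287 = 102.
Buyers' price falls by P* − Pb = 86 − 68 = 18; sellers' price rises by Ps − P* = 102 − 86 = 16.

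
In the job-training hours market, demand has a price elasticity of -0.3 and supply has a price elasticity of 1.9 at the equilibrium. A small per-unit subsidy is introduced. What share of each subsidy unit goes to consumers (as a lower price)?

For a small subsidy around the equilibrium, the benefit split depends on the relative slopes, which at a point are proportional to the elasticities.
Buyer share = εs/(εs + |εd|) = 1.9/(1.9 + 0.3) = 19/22; seller share = |εd|/(εs + |εd|) = 3/22.

Consumer share = 19/22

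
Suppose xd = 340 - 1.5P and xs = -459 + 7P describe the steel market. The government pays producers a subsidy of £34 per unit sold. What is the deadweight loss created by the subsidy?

Deadweight loss = £714

Pre-subsidy: 340 - 1.5P = -459 + 7P gives P* = 94, x* = 199.
With the subsidy, sellers receive Ps = Pb + 34 for each unit, where Pb is the price buyers pay.
Supply in terms of Pb becomes xs = -459 + 7(Pb + 34) = -221 + 7Pb. Setting this equal to demand: 340 - 1.5Pb = -221 + 7Pb, so Pb = 66.
Sellers receive Ps = 66 + 34 = 100; x' = 340 − 1.5·66 = 241.
The subsidy expands output by 241 − 199 = 42 past the efficient level; on those units the gap between marginal cost and willingness to pay runs from 0 up to 34.
DWL = ½ × 34 × 42 = 714.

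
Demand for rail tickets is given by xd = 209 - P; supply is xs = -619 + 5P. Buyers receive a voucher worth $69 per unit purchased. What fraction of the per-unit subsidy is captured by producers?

Producer share = 1/6

Pre-subsidy: 209 - P = -619 + 5P gives P* = 138, x* = 71.
With the rebate, buyers effectively pay Pb = Ps − 69, where Ps is the price sellers receive.
Demand in terms of Ps becomes xd = 209 − 1(Ps − 69) = 278 - Ps. Setting this equal to supply: 278 - Ps = -619 + 5Ps, so Ps = 149.5.
Buyers pay Pb = 149.5 − 69 = 80.5; x' = -619 + 5·149.5 = 128.5.
Buyers' price falls by P* − Pb = 138 − 80.5 = 57.5; sellers' price rises by Ps − P* = 149.5 − 138 = 11.5.
So producers capture 11.5/69 = 1/6 of each unit of subsidy.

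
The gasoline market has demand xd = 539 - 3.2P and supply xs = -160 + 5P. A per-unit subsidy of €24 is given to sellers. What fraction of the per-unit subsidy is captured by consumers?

Pre-subsidy: 539 - 3.2P = -160 + 5P gives P* = 3495/41, x* = 10915/41.
With the subsidy, sellers receive Ps = Pb + 24 for each unit, where Pb is the price buyers pay.
Supply in terms of Pb becomes xs = -160 + 5(Pb + 24) = -40 + 5Pb. Setting this equal to demand: 539 - 3.2Pb = -40 + 5Pb, so Pb = 2895/41.
Sellers receive Ps = 2895/41 + 24 = 3879/41; x' = 539 − 3.2·(2895/41) = 12835/41.
Buyers' price falls by P* − Pb = 3495/41 − 2895/41 = 600/41; sellers' price rises by Ps − P* = 3879/41 − 3495/41 = 384/41.
So consumers capture (600/41)/24 = 25/41 of each unit of subsidy.

Consumer share = 25/41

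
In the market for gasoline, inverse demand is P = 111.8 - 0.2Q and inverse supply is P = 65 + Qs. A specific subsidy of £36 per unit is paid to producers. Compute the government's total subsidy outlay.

Pre-subsidy: 111.8 - 0.2Q = 65 + Q gives Q* = 39 and P* = 104.
With the subsidy, sellers receive Ps = Pb + 36 for each unit, where Pb is the price buyers pay.
On the curves, Pb = 111.8 - 0.2Q and Ps = 65 + Q; the wedge Ps − Pb = 36 gives 65 + Q − (111.8 - 0.2Q) = 36, so Q' = 69.
Then Pb = 111.8 − 0.2·69 = 98 and Ps = 65 + 1·69 = 134.
Government outlay = subsidy × quantity = 36 × 69 = 2484.

Government cost = £2484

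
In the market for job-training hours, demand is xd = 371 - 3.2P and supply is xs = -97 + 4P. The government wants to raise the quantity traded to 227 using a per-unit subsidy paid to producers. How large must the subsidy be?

At x = 227, invert demand for the buyer price: Pb = (371 − 227)/3.2 = 45; invert supply for the seller price: Ps = (227 − (-97))/4 = 81.
The subsidy must fill the gap: s = Ps − Pb = 81 − 45 = 36.

Required subsidy s = 36 per unit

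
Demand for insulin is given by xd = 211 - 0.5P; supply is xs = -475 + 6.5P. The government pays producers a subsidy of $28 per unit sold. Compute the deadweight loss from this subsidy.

Deadweight loss = $182

Pre-subsidy: 211 - 0.5P = -475 + 6.5P gives P* = 98, x* = 162.
With the subsidy, sellers receive Ps = Pb + 28 for each unit, where Pb is the price buyers pay.
Supply in terms of Pb becomes xs = -475 + 6.5(Pb + 28) = -293 + 6.5Pb. Setting this equal to demand: 211 - 0.5Pb = -293 + 6.5Pb, so Pb = 72.
Sellers receive Ps = 72 + 28 = 100; x' = 211 − 0.5·72 = 175.
The subsidy expands output by 175 − 162 = 13 past the efficient level; on those units the gap between marginal cost and willingness to pay runs from 0 up to 28.
DWL = ½ × 28 × 13 = 182.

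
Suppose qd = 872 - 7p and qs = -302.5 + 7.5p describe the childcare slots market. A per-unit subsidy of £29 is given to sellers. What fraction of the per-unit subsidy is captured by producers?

Producer share = 14/29

Pre-subsidy: 872 - 7p = -302.5 + 7.5p gives p* = 81, q* = 305.
With the subsidy, sellers receive ps = pb + 29 for each unit, where pb is the price buyers pay.
Supply in terms of pb becomes qs = -302.5 + 7.5(pb + 29) = -85 + 7.5pb. Setting this equal to demand: 872 - 7pb = -85 + 7.5pb, so pb = 66.
Sellers receive ps = 66 + 29 = 95; q' = 872 − 7·66 = 410.
Buyers' price falls by p* − pb = 81 − 66 = 15; sellers' price rises by ps − p* = 95 − 81 = 14.
So producers capture 14/29 = 14/29 of each unit of subsidy.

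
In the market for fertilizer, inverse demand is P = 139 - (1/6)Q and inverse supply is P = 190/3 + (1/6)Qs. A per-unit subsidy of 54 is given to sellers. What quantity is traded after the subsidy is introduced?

Q' = 389

Pre-subsidy: 139 - (1/6)Q = 190/3 + (1/6)Q gives Q* = 227 and P* = 607/6.
With the subsidy, sellers receive Ps = Pb + 54 for each unit, where Pb is the price buyers pay.
On the curves, Pb = 139 - (1/6)Q and Ps = 190/3 + (1/6)Q; the wedge Ps − Pb = 54 gives 190/3 + (1/6)Q − (139 - (1/6)Q) = 54, so Q' = 389.
Then Pb = 139 − (1/6)·389 = 445/6 and Ps = 190/3 + (1/6)·389 = 769/6.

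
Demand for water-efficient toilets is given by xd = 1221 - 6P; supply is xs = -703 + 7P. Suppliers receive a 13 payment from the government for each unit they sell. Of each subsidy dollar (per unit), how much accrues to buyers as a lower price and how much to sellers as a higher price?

Buyers gain 7 per unit; sellers gain 6 per unit

Pre-subsidy: 1221 - 6P = -703 + 7P gives P* = 148, x* = 333.
With the subsidy, sellers receive Ps = Pb + 13 for each unit, where Pb is the price buyers pay.
Supply in terms of Pb becomes xs = -703 + 7(Pb + 13) = -612 + 7Pb. Setting this equal to demand: 1221 - 6Pb = -612 + 7Pb, so Pb = 141.
Sellers receive Ps = 141 + 13 = 154; x' = 1221 − 6·141 = 375.
Buyers' price falls by P* − Pb = 148 − 141 = 7; sellers' price rises by Ps − P* = 154 − 148 = 6.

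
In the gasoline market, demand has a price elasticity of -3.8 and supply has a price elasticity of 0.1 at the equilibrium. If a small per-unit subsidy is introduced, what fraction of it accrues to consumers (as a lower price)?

Consumer share = 1/39

For a small subsidy around the equilibrium, the benefit split depends on the relative slopes, which at a point are proportional to the elasticities.
Buyer share = εs/(εs + |εd|) = 0.1/(0.1 + 3.8) = 1/39; seller share = |εd|/(εs + |εd|) = 38/39.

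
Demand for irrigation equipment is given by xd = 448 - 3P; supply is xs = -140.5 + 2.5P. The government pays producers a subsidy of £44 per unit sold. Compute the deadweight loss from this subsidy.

Deadweight loss = £1320

Pre-subsidy: 448 - 3P = -140.5 + 2.5P gives P* = 107, x* = 127.
With the subsidy, sellers receive Ps = Pb + 44 for each unit, where Pb is the price buyers pay.
Supply in terms of Pb becomes xs = -140.5 + 2.5(Pb + 44) = -30.5 + 2.5Pb. Setting this equal to demand: 448 - 3Pb = -30.5 + 2.5Pb, so Pb = 87.
Sellers receive Ps = 87 + 44 = 131; x' = 448 − 3·87 = 187.
The subsidy expands output by 187 − 127 = 60 past the efficient level; on those units the gap between marginal cost and willingness to pay runs from 0 up to 44.
DWL = ½ × 44 × 60 = 1320.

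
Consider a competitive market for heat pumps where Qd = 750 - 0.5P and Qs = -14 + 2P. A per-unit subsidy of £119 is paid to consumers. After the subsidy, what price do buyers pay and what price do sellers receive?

Pre-subsidy: 750 - 0.5P = -14 + 2P gives P* = 305.6, Q* = 597.2.
With the rebate, buyers effectively pay Pb = Ps − 119, where Ps is the price sellers receive.
Demand in terms of Ps becomes Qd = 750 − 0.5(Ps − 119) = 809.5 - 0.5Ps. Setting this equal to supply: 809.5 - 0.5Ps = -14 + 2Ps, so Ps = 329.4.
Buyers pay Pb = 329.4 − 119 = 210.4; Q' = -14 + 2·329.4 = 644.8.

Buyers pay £210.4; sellers receive £329.4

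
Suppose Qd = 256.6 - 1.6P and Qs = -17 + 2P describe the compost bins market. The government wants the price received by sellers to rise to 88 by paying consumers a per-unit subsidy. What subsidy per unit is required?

Required subsidy s = 27 per unit

At a seller price of 88, quantity supplied is -17 + 2·88 = 159.
Buyers absorb 159 only when they pay Pb with 256.6 − 1.6·Pb = 159, i.e. Pb = 61.
s = Ps − Pb = 88 − 61 = 27.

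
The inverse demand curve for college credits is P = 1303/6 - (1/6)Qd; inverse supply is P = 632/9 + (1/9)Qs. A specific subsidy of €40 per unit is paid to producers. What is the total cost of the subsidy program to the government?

Pre-subsidy: 1303/6 - (1/6)Q = 632/9 + (1/9)Q gives Q* = 529 and P* = 129.
With the subsidy, sellers receive Ps = Pb + 40 for each unit, where Pb is the price buyers pay.
On the curves, Pb = 1303/6 - (1/6)Q and Ps = 632/9 + (1/9)Q; the wedge Ps − Pb = 40 gives 632/9 + (1/9)Q − (1303/6 - (1/6)Q) = 40, so Q' = 673.
Then Pb = 1303/6 − (1/6)·673 = 105 and Ps = 632/9 + (1/9)·673 = 145.
Government outlay = subsidy × quantity = 40 × 673 = 26920.

Government cost = €26920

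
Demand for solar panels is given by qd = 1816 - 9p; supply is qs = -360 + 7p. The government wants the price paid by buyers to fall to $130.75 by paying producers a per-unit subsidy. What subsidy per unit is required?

At a buyer price of 130.75, quantity demanded is 1816 − 9·130.75 = 639.25.
Sellers supply 639.25 only when they receive ps with -360 + 7·ps = 639.25, i.e. ps = 142.75.
s = ps − pb = 142.75 − 130.75 = 12.

Required subsidy s = $12 per unit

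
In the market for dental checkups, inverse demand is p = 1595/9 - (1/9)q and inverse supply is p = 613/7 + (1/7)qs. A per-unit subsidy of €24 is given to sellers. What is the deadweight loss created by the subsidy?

Deadweight loss = €1134

Pre-subsidy: 1595/9 - (1/9)q = 613/7 + (1/7)q gives q* = 353 and p* = 138.
With the subsidy, sellers receive ps = pb + 24 for each unit, where pb is the price buyers pay.
On the curves, pb = 1595/9 - (1/9)q and ps = 613/7 + (1/7)q; the wedge ps − pb = 24 gives 613/7 + (1/7)q − (1595/9 - (1/9)q) = 24, so q' = 447.5.
Then pb = 1595/9 − (1/9)·447.5 = 127.5 and ps = 613/7 + (1/7)·447.5 = 151.5.
The subsidy expands output by 447.5 − 353 = 94.5 past the efficient level; on those units the gap between marginal cost and willingness to pay runs from 0 up to 24.
DWL = ½ × 24 × 94.5 = 1134.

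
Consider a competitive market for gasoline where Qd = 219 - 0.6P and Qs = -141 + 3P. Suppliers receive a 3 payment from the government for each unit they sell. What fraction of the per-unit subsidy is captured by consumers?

Pre-subsidy: 219 - 0.6P = -141 + 3P gives P* = 100, Q* = 159.
With the subsidy, sellers receive Ps = Pb + 3 for each unit, where Pb is the price buyers pay.
Supply in terms of Pb becomes Qs = -141 + 3(Pb + 3) = -132 + 3Pb. Setting this equal to demand: 219 - 0.6Pb = -132 + 3Pb, so Pb = 97.5.
Sellers receive Ps = 97.5 + 3 = 100.5; Q' = 219 − 0.6·97.5 = 160.5.
Buyers' price falls by P* − Pb = 100 − 97.5 = 2.5; sellers' price rises by Ps − P* = 100.5 − 100 = 0.5.
So consumers capture 2.5/3 = 5/6 of each unit of subsidy.

Consumer share = 5/6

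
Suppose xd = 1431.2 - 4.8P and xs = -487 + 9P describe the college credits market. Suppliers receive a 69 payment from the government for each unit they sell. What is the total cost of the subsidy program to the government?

Government cost = 67620

Pre-subsidy: 1431.2 - 4.8P = -487 + 9P gives P* = 139, x* = 764.
With the subsidy, sellers receive Ps = Pb + 69 for each unit, where Pb is the price buyers pay.
Supply in terms of Pb becomes xs = -487 + 9(Pb + 69) = 134 + 9Pb. Setting this equal to demand: 1431.2 - 4.8Pb = 134 + 9Pb, so Pb = 94.
Sellers receive Ps = 94 + 69 = 163; x' = 1431.2 − 4.8·94 = 980.
Government outlay = subsidy × quantity = 69 × 980 = 67620.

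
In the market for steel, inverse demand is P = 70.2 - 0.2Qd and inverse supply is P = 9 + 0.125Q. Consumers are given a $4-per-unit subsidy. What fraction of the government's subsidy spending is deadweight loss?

Pre-subsidy: 70.2 - 0.2Q = 9 + 0.125Q gives Q* = 2448/13 and P* = 423/13.
With the rebate, buyers effectively pay Pb = Ps − 4, where Ps is the price sellers receive.
On the curves, Pb = 70.2 - 0.2Q and Ps = 9 + 0.125Q; the wedge Ps − Pb = 4 gives 9 + 0.125Q − (70.2 - 0.2Q) = 4, so Q' = 2608/13.
Then Pb = 70.2 − 0.2·(2608/13) = 391/13 and Ps = 9 + 0.125·(2608/13) = 443/13.
ΔCS = ½(2448/13 + 2608/13)(423/13 − 391/13) = 80896/169; ΔPS = ½(2448/13 + 2608/13)(443/13 − 423/13) = 50560/169.
Government spending = 4 × 2608/13 = 10432/13.
DWL = ½ × 4 × (2608/13 − 2448/13) = 320/13; fraction = (320/13) / (10432/13) = 5/163.

DWL / government spending = 5/163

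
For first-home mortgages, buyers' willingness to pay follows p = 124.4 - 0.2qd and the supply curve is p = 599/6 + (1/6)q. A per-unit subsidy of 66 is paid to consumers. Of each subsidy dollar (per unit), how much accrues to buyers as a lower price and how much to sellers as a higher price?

Pre-subsidy: 124.4 - 0.2q = 599/6 + (1/6)q gives q* = 67 and p* = 111.
With the rebate, buyers effectively pay pb = ps − 66, where ps is the price sellers receive.
On the curves, pb = 124.4 - 0.2q and ps = 599/6 + (1/6)q; the wedge ps − pb = 66 gives 599/6 + (1/6)q − (124.4 - 0.2q) = 66, so q' = 247.
Then pb = 124.4 − 0.2·247 = 75 and ps = 599/6 + (1/6)·247 = 141.
Buyers' price falls by p* − pb = 111 − 75 = 36; sellers' price rises by ps − p* = 141 − 111 = 30.

Buyers gain 36 per unit; sellers gain 30 per unit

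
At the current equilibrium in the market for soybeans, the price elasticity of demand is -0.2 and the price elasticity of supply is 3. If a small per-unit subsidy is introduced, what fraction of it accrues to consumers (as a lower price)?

For a small subsidy around the equilibrium, the benefit split depends on the relative slopes, which at a point are proportional to the elasticities.
Buyer share = εs/(εs + |εd|) = 3/(3 + 0.2) = 0.9375; seller share = |εd|/(εs + |εd|) = 0.0625.

Consumer share = 0.9375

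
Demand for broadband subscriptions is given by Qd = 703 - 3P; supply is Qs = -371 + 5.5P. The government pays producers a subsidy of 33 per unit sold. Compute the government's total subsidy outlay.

Pre-subsidy: 703 - 3P = -371 + 5.5P gives P* = 2148/17, Q* = 5507/17.
With the subsidy, sellers receive Ps = Pb + 33 for each unit, where Pb is the price buyers pay.
Supply in terms of Pb becomes Qs = -371 + 5.5(Pb + 33) = -189.5 + 5.5Pb. Setting this equal to demand: 703 - 3Pb = -189.5 + 5.5Pb, so Pb = 105.
Sellers receive Ps = 105 + 33 = 138; Q' = 703 − 3·105 = 388.
Government outlay = subsidy × quantity = 33 × 388 = 12804.

Government cost = 12804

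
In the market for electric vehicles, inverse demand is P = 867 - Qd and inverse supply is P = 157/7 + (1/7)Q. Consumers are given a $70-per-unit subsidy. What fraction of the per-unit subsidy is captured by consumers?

Consumer share = 0.875

Pre-subsidy: 867 - Q = 157/7 + (1/7)Q gives Q* = 739 and P* = 128.
With the rebate, buyers effectively pay Pb = Ps − 70, where Ps is the price sellers receive.
On the curves, Pb = 867 - Q and Ps = 157/7 + (1/7)Q; the wedge Ps − Pb = 70 gives 157/7 + (1/7)Q − (867 - Q) = 70, so Q' = 800.25.
Then Pb = 867 − 1·800.25 = 66.75 and Ps = 157/7 + (1/7)·800.25 = 136.75.
Buyers' price falls by P* − Pb = 128 − 66.75 = 61.25; sellers' price rises by Ps − P* = 136.75 − 128 = 8.75.
So consumers capture 61.25/70 = 0.875 of each unit of subsidy.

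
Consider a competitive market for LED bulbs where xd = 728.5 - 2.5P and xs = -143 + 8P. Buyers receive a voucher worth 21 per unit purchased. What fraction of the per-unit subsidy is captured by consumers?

Consumer share = 16/21

Pre-subsidy: 728.5 - 2.5P = -143 + 8P gives P* = 83, x* = 521.
With the rebate, buyers effectively pay Pb = Ps − 21, where Ps is the price sellers receive.
Demand in terms of Ps becomes xd = 728.5 − 2.5(Ps − 21) = 781 - 2.5Ps. Setting this equal to supply: 781 - 2.5Ps = -143 + 8Ps, so Ps = 88.
Buyers pay Pb = 88 − 21 = 67; x' = -143 + 8·88 = 561.
Buyers' price falls by P* − Pb = 83 − 67 = 16; sellers' price rises by Ps − P* = 88 − 83 = 5.
So consumers capture 16/21 = 16/21 of each unit of subsidy.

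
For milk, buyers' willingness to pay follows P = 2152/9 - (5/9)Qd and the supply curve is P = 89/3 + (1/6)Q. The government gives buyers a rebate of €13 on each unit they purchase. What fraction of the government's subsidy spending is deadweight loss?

DWL / government spending = 9/308

Pre-subsidy: 2152/9 - (5/9)Q = 89/3 + (1/6)Q gives Q* = 290 and P* = 78.
With the rebate, buyers effectively pay Pb = Ps − 13, where Ps is the price sellers receive.
On the curves, Pb = 2152/9 - (5/9)Q and Ps = 89/3 + (1/6)Q; the wedge Ps − Pb = 13 gives 89/3 + (1/6)Q − (2152/9 - (5/9)Q) = 13, so Q' = 308.
Then Pb = 2152/9 − (5/9)·308 = 68 and Ps = 89/3 + (1/6)·308 = 81.
ΔCS = ½(290 + 308)(78 − 68) = 2990; ΔPS = ½(290 + 308)(81 − 78) = 897.
Government spending = 13 × 308 = 4004.
DWL = ½ × 13 × (308 − 290) = 117; fraction = 117 / 4004 = 9/308.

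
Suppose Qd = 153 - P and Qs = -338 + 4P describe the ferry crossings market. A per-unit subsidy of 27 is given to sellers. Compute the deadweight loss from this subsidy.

Deadweight loss = 291.6

Pre-subsidy: 153 - P = -338 + 4P gives P* = 98.2, Q* = 54.8.
With the subsidy, sellers receive Ps = Pb + 27 for each unit, where Pb is the price buyers pay.
Supply in terms of Pb becomes Qs = -338 + 4(Pb + 27) = -230 + 4Pb. Setting this equal to demand: 153 - Pb = -230 + 4Pb, so Pb = 76.6.
Sellers receive Ps = 76.6 + 27 = 103.6; Q' = 153 − 1·76.6 = 76.4.
The subsidy expands output by 76.4 − 54.8 = 21.6 past the efficient level; on those units the gap between marginal cost and willingness to pay runs from 0 up to 27.
DWL = ½ × 27 × 21.6 = 291.6.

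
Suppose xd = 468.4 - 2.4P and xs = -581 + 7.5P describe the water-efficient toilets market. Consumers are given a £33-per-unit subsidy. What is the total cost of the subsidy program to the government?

Pre-subsidy: 468.4 - 2.4P = -581 + 7.5P gives P* = 106, x* = 214.
With the rebate, buyers effectively pay Pb = Ps − 33, where Ps is the price sellers receive.
Demand in terms of Ps becomes xd = 468.4 − 2.4(Ps − 33) = 547.6 - 2.4Ps. Setting this equal to supply: 547.6 - 2.4Ps = -581 + 7.5Ps, so Ps = 114.
Buyers pay Pb = 114 − 33 = 81; x' = -581 + 7.5·114 = 274.
Government outlay = subsidy × quantity = 33 × 274 = 9042.

Government cost = £9042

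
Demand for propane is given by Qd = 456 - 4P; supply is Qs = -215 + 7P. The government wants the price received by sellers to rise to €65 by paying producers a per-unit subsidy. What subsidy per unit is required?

Required subsidy s = €11 per unit

At a seller price of 65, quantity supplied is -215 + 7·65 = 240.
Buyers absorb 240 only when they pay Pb with 456 − 4·Pb = 240, i.e. Pb = 54.
s = Ps − Pb = 65 − 54 = 11.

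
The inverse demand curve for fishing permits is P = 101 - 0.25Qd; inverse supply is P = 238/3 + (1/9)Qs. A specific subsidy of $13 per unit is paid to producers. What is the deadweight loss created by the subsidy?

Deadweight loss = $234

Pre-subsidy: 101 - 0.25Q = 238/3 + (1/9)Q gives Q* = 60 and P* = 86.
With the subsidy, sellers receive Ps = Pb + 13 for each unit, where Pb is the price buyers pay.
On the curves, Pb = 101 - 0.25Q and Ps = 238/3 + (1/9)Q; the wedge Ps − Pb = 13 gives 238/3 + (1/9)Q − (101 - 0.25Q) = 13, so Q' = 96.
Then Pb = 101 − 0.25·96 = 77 and Ps = 238/3 + (1/9)·96 = 90.
The subsidy expands output by 96 − 60 = 36 past the efficient level; on those units the gap between marginal cost and willingness to pay runs from 0 up to 13.
DWL = ½ × 13 × 36 = 234.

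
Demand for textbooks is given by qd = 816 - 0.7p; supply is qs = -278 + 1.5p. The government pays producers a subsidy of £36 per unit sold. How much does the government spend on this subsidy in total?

Pre-subsidy: 816 - 0.7p = -278 + 1.5p gives p* = 5470/11, q* = 5147/11.
With the subsidy, sellers receive ps = pb + 36 for each unit, where pb is the price buyers pay.
Supply in terms of pb becomes qs = -278 + 1.5(pb + 36) = -224 + 1.5pb. Setting this equal to demand: 816 - 0.7pb = -224 + 1.5pb, so pb = 5200/11.
Sellers receive ps = 5200/11 + 36 = 5596/11; q' = 816 − 0.7·(5200/11) = 5336/11.
Government outlay = subsidy × quantity = 36 × 5336/11 = 192096/11.

Government cost = 192096/11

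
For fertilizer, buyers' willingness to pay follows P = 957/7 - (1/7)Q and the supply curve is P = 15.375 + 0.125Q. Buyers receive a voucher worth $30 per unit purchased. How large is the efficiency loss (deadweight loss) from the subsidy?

Pre-subsidy: 957/7 - (1/7)Q = 15.375 + 0.125Q gives Q* = 453 and P* = 72.
With the rebate, buyers effectively pay Pb = Ps − 30, where Ps is the price sellers receive.
On the curves, Pb = 957/7 - (1/7)Q and Ps = 15.375 + 0.125Q; the wedge Ps − Pb = 30 gives 15.375 + 0.125Q − (957/7 - (1/7)Q) = 30, so Q' = 565.
Then Pb = 957/7 − (1/7)·565 = 56 and Ps = 15.375 + 0.125·565 = 86.
The subsidy expands output by 565 − 453 = 112 past the efficient level; on those units the gap between marginal cost and willingness to pay runs from 0 up to 30.
DWL = ½ × 30 × 112 = 1680.

Deadweight loss = $1680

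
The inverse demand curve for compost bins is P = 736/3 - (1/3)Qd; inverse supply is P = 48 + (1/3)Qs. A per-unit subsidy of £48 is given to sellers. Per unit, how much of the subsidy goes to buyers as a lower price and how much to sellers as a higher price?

Pre-subsidy: 736/3 - (1/3)Q = 48 + (1/3)Q gives Q* = 296 and P* = 440/3.
With the subsidy, sellers receive Ps = Pb + 48 for each unit, where Pb is the price buyers pay.
On the curves, Pb = 736/3 - (1/3)Q and Ps = 48 + (1/3)Q; the wedge Ps − Pb = 48 gives 48 + (1/3)Q − (736/3 - (1/3)Q) = 48, so Q' = 368.
Then Pb = 736/3 − (1/3)·368 = 368/3 and Ps = 48 + (1/3)·368 = 512/3.
Buyers' price falls by P* − Pb = 440/3 − 368/3 = 24; sellers' price rises by Ps − P* = 512/3 − 440/3 = 24.

Buyers gain £24 per unit; sellers gain £24 per unit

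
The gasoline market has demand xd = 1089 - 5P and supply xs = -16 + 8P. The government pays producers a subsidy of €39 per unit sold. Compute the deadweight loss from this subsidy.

Pre-subsidy: 1089 - 5P = -16 + 8P gives P* = 85, x* = 664.
With the subsidy, sellers receive Ps = Pb + 39 for each unit, where Pb is the price buyers pay.
Supply in terms of Pb becomes xs = -16 + 8(Pb + 39) = 296 + 8Pb. Setting this equal to demand: 1089 - 5Pb = 296 + 8Pb, so Pb = 61.
Sellers receive Ps = 61 + 39 = 100; x' = 1089 − 5·61 = 784.
The subsidy expands output by 784 − 664 = 120 past the efficient level; on those units the gap between marginal cost and willingness to pay runs from 0 up to 39.
DWL = ½ × 39 × 120 = 2340.

Deadweight loss = €2340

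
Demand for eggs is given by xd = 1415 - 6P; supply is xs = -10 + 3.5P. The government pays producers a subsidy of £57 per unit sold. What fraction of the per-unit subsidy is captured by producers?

Pre-subsidy: 1415 - 6P = -10 + 3.5P gives P* = 150, x* = 515.
With the subsidy, sellers receive Ps = Pb + 57 for each unit, where Pb is the price buyers pay.
Supply in terms of Pb becomes xs = -10 + 3.5(Pb + 57) = 189.5 + 3.5Pb. Setting this equal to demand: 1415 - 6Pb = 189.5 + 3.5Pb, so Pb = 129.
Sellers receive Ps = 129 + 57 = 186; x' = 1415 − 6·129 = 641.
Buyers' price falls by P* − Pb = 150 − 129 = 21; sellers' price rises by Ps − P* = 186 − 150 = 36.
So producers capture 36/57 = 12/19 of each unit of subsidy.

Producer share = 12/19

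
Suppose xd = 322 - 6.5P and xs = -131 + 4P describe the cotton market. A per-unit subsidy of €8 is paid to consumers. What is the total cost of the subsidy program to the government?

Government cost = 10312/21

Pre-subsidy: 322 - 6.5P = -131 + 4P gives P* = 302/7, x* = 291/7.
With the rebate, buyers effectively pay Pb = Ps − 8, where Ps is the price sellers receive.
Demand in terms of Ps becomes xd = 322 − 6.5(Ps − 8) = 374 - 6.5Ps. Setting this equal to supply: 374 - 6.5Ps = -131 + 4Ps, so Ps = 1010/21.
Buyers pay Pb = 1010/21 − 8 = 842/21; x' = -131 + 4·(1010/21) = 1289/21.
Government outlay = subsidy × quantity = 8 × 1289/21 = 10312/21.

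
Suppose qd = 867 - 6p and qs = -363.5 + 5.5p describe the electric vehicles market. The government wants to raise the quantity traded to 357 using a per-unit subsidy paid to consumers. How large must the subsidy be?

Required subsidy s = 46 per unit

At q = 357, invert demand for the buyer price: pb = (867 − 357)/6 = 85; invert supply for the seller price: ps = (357 − (-363.5))/5.5 = 131.
The subsidy must fill the gap: s = ps − pb = 131 − 85 = 46.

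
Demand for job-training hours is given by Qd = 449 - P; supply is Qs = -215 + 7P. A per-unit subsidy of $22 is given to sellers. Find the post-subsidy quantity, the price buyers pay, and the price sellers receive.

Pre-subsidy: 449 - P = -215 + 7P gives P* = 83, Q* = 366.
With the subsidy, sellers receive Ps = Pb + 22 for each unit, where Pb is the price buyers pay.
Supply in terms of Pb becomes Qs = -215 + 7(Pb + 22) = -61 + 7Pb. Setting this equal to demand: 449 - Pb = -61 + 7Pb, so Pb = 63.75.
Sellers receive Ps = 63.75 + 22 = 85.75; Q' = 449 − 1·63.75 = 385.25.

Q' = 385.25; buyers pay $63.75; sellers receive $85.75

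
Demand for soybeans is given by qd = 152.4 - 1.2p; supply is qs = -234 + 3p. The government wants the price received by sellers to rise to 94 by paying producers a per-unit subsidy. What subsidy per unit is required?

At a seller price of 94, quantity supplied is -234 + 3·94 = 48.
Buyers absorb 48 only when they pay pb with 152.4 − 1.2·pb = 48, i.e. pb = 87.
s = ps − pb = 94 − 87 = 7.

Required subsidy s = 7 per unit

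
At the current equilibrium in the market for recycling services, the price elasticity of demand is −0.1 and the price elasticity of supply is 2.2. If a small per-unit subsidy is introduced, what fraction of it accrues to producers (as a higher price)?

Producer share = 1/23

For a small subsidy around the equilibrium, the benefit split depends on the relative slopes, which at a point are proportional to the elasticities.
Buyer share = εs/(εs + |εd|) = 2.2/(2.2 + 0.1) = 22/23; seller share = |εd|/(εs + |εd|) = 1/23.
So producers capture 1/23 of the subsidy.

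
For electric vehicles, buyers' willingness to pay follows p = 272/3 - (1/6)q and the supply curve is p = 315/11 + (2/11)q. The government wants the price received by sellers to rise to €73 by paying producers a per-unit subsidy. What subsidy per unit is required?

At a seller price of 73, quantity supplied is -157.5 + 5.5·73 = 244.
Buyers absorb 244 only when they pay pb = 272/3 − (1/6)·244 = 50.
s = ps − pb = 73 − 50 = 23.

Required subsidy s = €23 per unit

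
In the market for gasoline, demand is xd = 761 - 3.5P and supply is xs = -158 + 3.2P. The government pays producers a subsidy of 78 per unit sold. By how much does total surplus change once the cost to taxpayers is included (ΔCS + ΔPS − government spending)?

Net change in total surplus = -340704/67

Pre-subsidy: 761 - 3.5P = -158 + 3.2P gives P* = 9190/67, x* = 18822/67.
With the subsidy, sellers receive Ps = Pb + 78 for each unit, where Pb is the price buyers pay.
Supply in terms of Pb becomes xs = -158 + 3.2(Pb + 78) = 91.6 + 3.2Pb. Setting this equal to demand: 761 - 3.5Pb = 91.6 + 3.2Pb, so Pb = 6694/67.
Sellers receive Ps = 6694/67 + 78 = 11920/67; x' = 761 − 3.5·(6694/67) = 27558/67.
ΔCS = ½(18822/67 + 27558/67)(9190/67 − 6694/67) = 57882240/4489; ΔPS = ½(18822/67 + 27558/67)(11920/67 − 9190/67) = 63308700/4489.
Government spending = 78 × 27558/67 = 2149524/67.
Net change = 57882240/4489 + 63308700/4489 − 2149524/67 = -340704/67. The loss equals the DWL triangle ½·78·8736/67.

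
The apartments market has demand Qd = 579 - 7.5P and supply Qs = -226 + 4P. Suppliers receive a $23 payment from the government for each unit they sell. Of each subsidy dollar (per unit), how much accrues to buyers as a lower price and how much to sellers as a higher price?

Pre-subsidy: 579 - 7.5P = -226 + 4P gives P* = 70, Q* = 54.
With the subsidy, sellers receive Ps = Pb + 23 for each unit, where Pb is the price buyers pay.
Supply in terms of Pb becomes Qs = -226 + 4(Pb + 23) = -134 + 4Pb. Setting this equal to demand: 579 - 7.5Pb = -134 + 4Pb, so Pb = 62.
Sellers receive Ps = 62 + 23 = 85; Q' = 579 − 7.5·62 = 114.
Buyers' price falls by P* − Pb = 70 − 62 = 8; sellers' price rises by Ps − P* = 85 − 70 = 15.

Buyers gain $8 per unit; sellers gain $15 per unit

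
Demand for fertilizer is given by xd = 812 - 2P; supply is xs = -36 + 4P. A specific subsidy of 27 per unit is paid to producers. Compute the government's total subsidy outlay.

Government cost = 15264

Pre-subsidy: 812 - 2P = -36 + 4P gives P* = 424/3, x* = 1588/3.
With the subsidy, sellers receive Ps = Pb + 27 for each unit, where Pb is the price buyers pay.
Supply in terms of Pb becomes xs = -36 + 4(Pb + 27) = 72 + 4Pb. Setting this equal to demand: 812 - 2Pb = 72 + 4Pb, so Pb = 370/3.
Sellers receive Ps = 370/3 + 27 = 451/3; x' = 812 − 2·(370/3) = 1696/3.
Government outlay = subsidy × quantity = 27 × 1696/3 = 15264.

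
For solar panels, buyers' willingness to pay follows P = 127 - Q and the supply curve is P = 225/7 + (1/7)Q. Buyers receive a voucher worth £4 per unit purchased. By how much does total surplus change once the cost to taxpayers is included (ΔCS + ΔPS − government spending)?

Pre-subsidy: 127 - Q = 225/7 + (1/7)Q gives Q* = 83 and P* = 44.
With the rebate, buyers effectively pay Pb = Ps − 4, where Ps is the price sellers receive.
On the curves, Pb = 127 - Q and Ps = 225/7 + (1/7)Q; the wedge Ps − Pb = 4 gives 225/7 + (1/7)Q − (127 - Q) = 4, so Q' = 86.5.
Then Pb = 127 − 1·86.5 = 40.5 and Ps = 225/7 + (1/7)·86.5 = 44.5.
ΔCS = ½(83 + 86.5)(44 − 40.5) = 296.625; ΔPS = ½(83 + 86.5)(44.5 − 44) = 42.375.
Government spending = 4 × 86.5 = 346.
Net change = 296.625 + 42.375 − 346 = -7. The loss equals the DWL triangle ½·4·3.5.

Net change in total surplus = -£7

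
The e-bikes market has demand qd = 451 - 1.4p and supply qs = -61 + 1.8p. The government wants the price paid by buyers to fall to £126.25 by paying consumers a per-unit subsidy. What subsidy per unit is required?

Required subsidy s = £60 per unit

At a buyer price of 126.25, quantity demanded is 451 − 1.4·126.25 = 274.25.
Sellers supply 274.25 only when they receive ps with -61 + 1.8·ps = 274.25, i.e. ps = 186.25.
s = ps − pb = 186.25 − 126.25 = 60.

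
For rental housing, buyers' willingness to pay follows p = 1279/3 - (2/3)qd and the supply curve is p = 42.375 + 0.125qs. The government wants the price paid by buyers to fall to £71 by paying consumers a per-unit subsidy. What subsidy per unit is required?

Required subsidy s = £38 per unit

At a buyer price of 71, quantity demanded is 639.5 − 1.5·71 = 533.
Sellers supply 533 only when they receive ps = 42.375 + 0.125·533 = 109.
s = ps − pb = 109 − 71 = 38.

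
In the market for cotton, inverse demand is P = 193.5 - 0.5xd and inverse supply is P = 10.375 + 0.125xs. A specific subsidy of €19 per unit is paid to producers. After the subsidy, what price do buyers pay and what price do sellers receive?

Buyers pay €31.8; sellers receive €50.8

Pre-subsidy: 193.5 - 0.5x = 10.375 + 0.125x gives x* = 293 and P* = 47.
With the subsidy, sellers receive Ps = Pb + 19 for each unit, where Pb is the price buyers pay.
On the curves, Pb = 193.5 - 0.5x and Ps = 10.375 + 0.125x; the wedge Ps − Pb = 19 gives 10.375 + 0.125x − (193.5 - 0.5x) = 19, so x' = 323.4.
Then Pb = 193.5 − 0.5·323.4 = 31.8 and Ps = 10.375 + 0.125·323.4 = 50.8.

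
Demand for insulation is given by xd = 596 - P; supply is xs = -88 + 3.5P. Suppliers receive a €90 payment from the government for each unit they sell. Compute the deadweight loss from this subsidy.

Deadweight loss = €3150

Pre-subsidy: 596 - P = -88 + 3.5P gives P* = 152, x* = 444.
With the subsidy, sellers receive Ps = Pb + 90 for each unit, where Pb is the price buyers pay.
Supply in terms of Pb becomes xs = -88 + 3.5(Pb + 90) = 227 + 3.5Pb. Setting this equal to demand: 596 - Pb = 227 + 3.5Pb, so Pb = 82.
Sellers receive Ps = 82 + 90 = 172; x' = 596 − 1·82 = 514.
The subsidy expands output by 514 − 444 = 70 past the efficient level; on those units the gap between marginal cost and willingness to pay runs from 0 up to 90.
DWL = ½ × 90 × 70 = 3150.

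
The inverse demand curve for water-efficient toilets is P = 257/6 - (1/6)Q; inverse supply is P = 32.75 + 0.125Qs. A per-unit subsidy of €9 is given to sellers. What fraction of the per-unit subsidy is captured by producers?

Pre-subsidy: 257/6 - (1/6)Q = 32.75 + 0.125Q gives Q* = 242/7 and P* = 519/14.
With the subsidy, sellers receive Ps = Pb + 9 for each unit, where Pb is the price buyers pay.
On the curves, Pb = 257/6 - (1/6)Q and Ps = 32.75 + 0.125Q; the wedge Ps − Pb = 9 gives 32.75 + 0.125Q − (257/6 - (1/6)Q) = 9, so Q' = 458/7.
Then Pb = 257/6 − (1/6)·(458/7) = 447/14 and Ps = 32.75 + 0.125·(458/7) = 573/14.
Buyers' price falls by P* − Pb = 519/14 − 447/14 = 36/7; sellers' price rises by Ps − P* = 573/14 − 519/14 = 27/7.
So producers capture (27/7)/9 = 3/7 of each unit of subsidy.

Producer share = 3/7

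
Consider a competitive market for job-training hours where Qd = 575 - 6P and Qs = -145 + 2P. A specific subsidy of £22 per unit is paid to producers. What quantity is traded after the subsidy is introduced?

Pre-subsidy: 575 - 6P = -145 + 2P gives P* = 90, Q* = 35.
With the subsidy, sellers receive Ps = Pb + 22 for each unit, where Pb is the price buyers pay.
Supply in terms of Pb becomes Qs = -145 + 2(Pb + 22) = -101 + 2Pb. Setting this equal to demand: 575 - 6Pb = -101 + 2Pb, so Pb = 84.5.
Sellers receive Ps = 84.5 + 22 = 106.5; Q' = 575 − 6·84.5 = 68.

Q' = 68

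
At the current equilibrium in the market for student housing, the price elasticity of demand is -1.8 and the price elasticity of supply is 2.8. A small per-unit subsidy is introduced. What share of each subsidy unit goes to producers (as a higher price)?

Producer share = 9/23

For a small subsidy around the equilibrium, the benefit split depends on the relative slopes, which at a point are proportional to the elasticities.
Buyer share = εs/(εs + |εd|) = 2.8/(2.8 + 1.8) = 14/23; seller share = |εd|/(εs + |εd|) = 9/23.
So producers capture 9/23 of the subsidy.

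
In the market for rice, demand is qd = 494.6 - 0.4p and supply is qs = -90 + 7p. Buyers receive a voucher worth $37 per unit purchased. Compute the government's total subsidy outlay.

Pre-subsidy: 494.6 - 0.4p = -90 + 7p gives p* = 79, q* = 463.
With the rebate, buyers effectively pay pb = ps − 37, where ps is the price sellers receive.
Demand in terms of ps becomes qd = 494.6 − 0.4(ps − 37) = 509.4 - 0.4ps. Setting this equal to supply: 509.4 - 0.4ps = -90 + 7ps, so ps = 81.
Buyers pay pb = 81 − 37 = 44; q' = -90 + 7·81 = 477.
Government outlay = subsidy × quantity = 37 × 477 = 17649.

Government cost = $17649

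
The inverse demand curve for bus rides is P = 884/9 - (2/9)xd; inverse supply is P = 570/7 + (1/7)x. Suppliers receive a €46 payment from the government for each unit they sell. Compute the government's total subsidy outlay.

Government cost = €7912

Pre-subsidy: 884/9 - (2/9)x = 570/7 + (1/7)x gives x* = 46 and P* = 88.
With the subsidy, sellers receive Ps = Pb + 46 for each unit, where Pb is the price buyers pay.
On the curves, Pb = 884/9 - (2/9)x and Ps = 570/7 + (1/7)x; the wedge Ps − Pb = 46 gives 570/7 + (1/7)x − (884/9 - (2/9)x) = 46, so x' = 172.
Then Pb = 884/9 − (2/9)·172 = 60 and Ps = 570/7 + (1/7)·172 = 106.
Government outlay = subsidy × quantity = 46 × 172 = 7912.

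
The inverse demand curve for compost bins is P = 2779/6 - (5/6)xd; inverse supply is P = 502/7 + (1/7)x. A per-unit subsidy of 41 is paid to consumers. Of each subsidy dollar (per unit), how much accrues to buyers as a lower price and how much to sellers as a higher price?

Pre-subsidy: 2779/6 - (5/6)x = 502/7 + (1/7)x gives x* = 401 and P* = 129.
With the rebate, buyers effectively pay Pb = Ps − 41, where Ps is the price sellers receive.
On the curves, Pb = 2779/6 - (5/6)x and Ps = 502/7 + (1/7)x; the wedge Ps − Pb = 41 gives 502/7 + (1/7)x − (2779/6 - (5/6)x) = 41, so x' = 443.
Then Pb = 2779/6 − (5/6)·443 = 94 and Ps = 502/7 + (1/7)·443 = 135.
Buyers' price falls by P* − Pb = 129 − 94 = 35; sellers' price rises by Ps − P* = 135 − 129 = 6.

Buyers gain 35 per unit; sellers gain 6 per unit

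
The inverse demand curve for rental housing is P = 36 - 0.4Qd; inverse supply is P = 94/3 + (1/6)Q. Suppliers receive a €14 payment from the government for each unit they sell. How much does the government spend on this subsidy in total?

Pre-subsidy: 36 - 0.4Q = 94/3 + (1/6)Q gives Q* = 140/17 and P* = 556/17.
With the subsidy, sellers receive Ps = Pb + 14 for each unit, where Pb is the price buyers pay.
On the curves, Pb = 36 - 0.4Q and Ps = 94/3 + (1/6)Q; the wedge Ps − Pb = 14 gives 94/3 + (1/6)Q − (36 - 0.4Q) = 14, so Q' = 560/17.
Then Pb = 36 − 0.4·(560/17) = 388/17 and Ps = 94/3 + (1/6)·(560/17) = 626/17.
Government outlay = subsidy × quantity = 14 × 560/17 = 7840/17.

Government cost = 7840/17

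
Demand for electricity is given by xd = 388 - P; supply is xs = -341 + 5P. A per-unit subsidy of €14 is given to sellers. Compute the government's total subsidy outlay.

Government cost = 11683/3

Pre-subsidy: 388 - P = -341 + 5P gives P* = 121.5, x* = 266.5.
With the subsidy, sellers receive Ps = Pb + 14 for each unit, where Pb is the price buyers pay.
Supply in terms of Pb becomes xs = -341 + 5(Pb + 14) = -271 + 5Pb. Setting this equal to demand: 388 - Pb = -271 + 5Pb, so Pb = 659/6.
Sellers receive Ps = 659/6 + 14 = 743/6; x' = 388 − 1·(659/6) = 1669/6.
Government outlay = subsidy × quantity = 14 × 1669/6 = 11683/3.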